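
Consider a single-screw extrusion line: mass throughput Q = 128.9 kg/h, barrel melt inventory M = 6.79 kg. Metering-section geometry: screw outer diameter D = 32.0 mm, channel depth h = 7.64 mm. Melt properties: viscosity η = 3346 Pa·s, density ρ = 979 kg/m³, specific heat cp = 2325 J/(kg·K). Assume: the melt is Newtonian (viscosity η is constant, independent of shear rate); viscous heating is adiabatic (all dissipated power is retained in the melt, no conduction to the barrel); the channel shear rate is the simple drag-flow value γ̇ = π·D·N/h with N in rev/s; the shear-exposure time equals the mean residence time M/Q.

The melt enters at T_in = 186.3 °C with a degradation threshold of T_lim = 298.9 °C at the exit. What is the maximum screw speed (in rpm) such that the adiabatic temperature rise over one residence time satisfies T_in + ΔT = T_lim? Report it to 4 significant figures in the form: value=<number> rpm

Throughput in SI: Q_s = 128.9 kg/h ÷ 3600 s/h = 0.0358056 kg/s
t_res = M / Q_s = 6.79 ÷ 0.0358056 = 189.635 s
Geometry in SI: D = 32.0 mm → 0.032 m, h = 7.64 mm → 0.00764 m
ΔT_a = T_lim − T_in = 298.9 °C − 186.3 °C = 112.6 K
Invert ΔT = ηγ̇²t_res/(ρcp) for γ̇: γ̇_max² = ΔT_a ρ cp / (η t_res) = 112.6·979·2325 / (3346·189.635) = 403.923 s⁻²
Take the square root: γ̇_max = √(403.923) = 20.0978 s⁻¹
N_max = γ̇_max h / (πD) = 20.0978·0.00764/(π·0.032) = 1.52737 rev/s → ×60 = 91.6419 rpm

value=91.64 rpm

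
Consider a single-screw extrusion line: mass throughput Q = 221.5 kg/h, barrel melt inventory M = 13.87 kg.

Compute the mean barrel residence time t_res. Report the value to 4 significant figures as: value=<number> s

Convert throughput: Q = 221.5 kg/h = 221.5/3600 = 0.0615278 kg/s
t_res = M / Q_s = 13.87 ÷ 0.0615278 = 225.427 s

value=225.4 s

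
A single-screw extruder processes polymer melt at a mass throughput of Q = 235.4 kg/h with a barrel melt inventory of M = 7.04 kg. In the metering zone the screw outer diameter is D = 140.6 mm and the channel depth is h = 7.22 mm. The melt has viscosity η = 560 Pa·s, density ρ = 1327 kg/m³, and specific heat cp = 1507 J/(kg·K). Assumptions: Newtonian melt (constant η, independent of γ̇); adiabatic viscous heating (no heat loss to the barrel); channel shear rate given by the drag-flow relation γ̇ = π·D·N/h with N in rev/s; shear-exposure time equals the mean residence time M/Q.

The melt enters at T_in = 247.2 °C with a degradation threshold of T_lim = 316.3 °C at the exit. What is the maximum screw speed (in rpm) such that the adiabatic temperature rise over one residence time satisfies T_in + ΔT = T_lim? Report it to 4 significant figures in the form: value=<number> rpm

Convert throughput: Q = 235.4 kg/h = 235.4/3600 = 0.0653889 kg/s
t_res = M / Q_s = 7.04 / 0.0653889 = 107.664 s
Geometry in SI: D = 140.6 mm → 0.1406 m, h = 7.22 mm → 0.00722 m
ΔT_a = T_lim − T_in = 316.3 °C − 247.2 °C = 69.1 K
Invert ΔT = ηγ̇²t_res/(ρcp) for γ̇: γ̇_max² = ΔT_a ρ cp / (η t_res) = 69.1·1327·1507 / (560·107.664) = 2291.95 s⁻²
γ̇_max = √2291.95 = 47.8743 s⁻¹
N_max = γ̇_max h / (πD) = 47.8743·0.00722/(π·0.1406) = 0.782537 rev/s → ×60 = 46.9522 rpm

value=46.95 rpm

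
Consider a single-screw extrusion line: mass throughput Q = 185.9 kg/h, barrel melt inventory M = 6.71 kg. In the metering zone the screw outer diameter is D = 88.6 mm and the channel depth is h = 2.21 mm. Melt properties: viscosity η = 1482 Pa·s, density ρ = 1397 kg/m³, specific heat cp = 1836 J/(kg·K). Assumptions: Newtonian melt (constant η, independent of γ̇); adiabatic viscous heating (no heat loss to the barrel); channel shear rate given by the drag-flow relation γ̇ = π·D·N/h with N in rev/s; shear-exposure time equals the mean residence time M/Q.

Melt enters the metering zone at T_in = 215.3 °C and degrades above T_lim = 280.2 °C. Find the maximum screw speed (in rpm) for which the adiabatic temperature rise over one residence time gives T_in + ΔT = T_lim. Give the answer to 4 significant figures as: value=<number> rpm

value=14.01 rpm

Convert throughput: Q = 185.9 kg/h = 185.9/3600 = 0.0516389 kg/s
Mean residence time: t_res = M/Q_s = 6.71 kg / 0.0516389 kg/s = 129.941 s
Geometry in SI: D = 88.6 mm → 0.0886 m, h = 2.21 mm → 0.00221 m
ΔT_a = T_lim − T_in = 280.2 °C − 215.3 °C = 64.9 K
γ̇_max² = ΔT_a·ρ·cp / (η·t_res) = [64.9 × 1397 × 1836] / [1482 × 129.941] = 864.41 s⁻²
γ̇_max = √864.41 = 29.4009 s⁻¹
N_max = γ̇_max h / (πD) = 29.4009·0.00221/(π·0.0886) = 0.233436 rev/s → ×60 = 14.0062 rpm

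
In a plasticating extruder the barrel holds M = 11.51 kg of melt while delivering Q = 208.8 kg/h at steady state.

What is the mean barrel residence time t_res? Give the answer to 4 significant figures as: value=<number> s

Q_s = Q / 3600 = 208.8 / 3600 = 0.058 kg/s
t_res = M / Q_s = 11.51 / 0.058 = 198.448 s

value=198.4 s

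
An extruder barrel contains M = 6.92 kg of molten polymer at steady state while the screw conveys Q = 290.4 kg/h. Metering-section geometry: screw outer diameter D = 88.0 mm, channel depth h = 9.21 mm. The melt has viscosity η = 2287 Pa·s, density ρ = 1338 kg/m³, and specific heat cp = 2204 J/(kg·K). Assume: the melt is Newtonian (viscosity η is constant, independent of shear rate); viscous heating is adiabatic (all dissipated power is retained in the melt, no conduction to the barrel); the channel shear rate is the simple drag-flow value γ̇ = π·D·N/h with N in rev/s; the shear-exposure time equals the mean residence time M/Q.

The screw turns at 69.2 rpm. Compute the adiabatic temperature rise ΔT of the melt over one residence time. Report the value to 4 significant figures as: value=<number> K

value=79.74 K

Q_s = Q / 3600 = 290.4 / 3600 = 0.0806667 kg/s
t_res = M / Q_s = 6.92 ÷ 0.0806667 = 85.7851 s
Geometry in metres: D = 88.0 mm → 0.088 m, h = 9.21 mm → 0.00921 m; screw speed N = 69.2 rpm = 1.15333 rev/s
γ̇ = π D N / h = (π)(0.088)(1.15333) / 0.00921 = 34.6201 s⁻¹
ΔT = η·γ̇²·t_res/(ρ·cp) = [2287 × 34.6201² × 85.7851] / [1338 × 2204] = 79.7381 K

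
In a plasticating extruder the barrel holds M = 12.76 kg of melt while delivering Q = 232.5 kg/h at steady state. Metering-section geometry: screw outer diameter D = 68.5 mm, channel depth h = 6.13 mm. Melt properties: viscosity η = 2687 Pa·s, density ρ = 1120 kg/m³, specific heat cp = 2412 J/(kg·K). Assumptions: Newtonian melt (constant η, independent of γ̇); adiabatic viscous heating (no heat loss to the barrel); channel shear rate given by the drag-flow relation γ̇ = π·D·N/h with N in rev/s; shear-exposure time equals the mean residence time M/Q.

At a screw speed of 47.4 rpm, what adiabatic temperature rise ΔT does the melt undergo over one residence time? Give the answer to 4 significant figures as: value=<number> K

Convert throughput: Q = 232.5 kg/h = 232.5/3600 = 0.0645833 kg/s
Mean residence time: t_res = M/Q_s = 12.76 kg / 0.0645833 kg/s = 197.574 s
Geometry in metres: D = 68.5 mm → 0.0685 m, h = 6.13 mm → 0.00613 m; screw speed N = 47.4 rpm = 0.79 rev/s
Shear rate: γ̇ = πDN/h = π·0.0685·0.79/0.00613 = 27.7337 s⁻¹
ΔT = η·γ̇²·t_res / (ρ·cp) = 2687 · (27.7337)² · 197.574 / (1120 · 2412) = 151.153 K

value=151.2 K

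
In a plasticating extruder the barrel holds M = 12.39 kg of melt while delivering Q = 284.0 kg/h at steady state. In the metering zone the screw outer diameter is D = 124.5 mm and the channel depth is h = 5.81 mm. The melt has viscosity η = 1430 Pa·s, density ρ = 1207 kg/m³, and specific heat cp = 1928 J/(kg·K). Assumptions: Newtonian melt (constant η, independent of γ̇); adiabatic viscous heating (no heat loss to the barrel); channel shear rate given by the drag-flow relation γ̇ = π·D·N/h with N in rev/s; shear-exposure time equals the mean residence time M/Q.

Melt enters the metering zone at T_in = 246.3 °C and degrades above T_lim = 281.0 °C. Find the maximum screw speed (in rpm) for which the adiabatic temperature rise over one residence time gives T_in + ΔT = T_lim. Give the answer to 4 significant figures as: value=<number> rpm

value=16.90 rpm

Q_s = Q / 3600 = 284.0 / 3600 = 0.0788889 kg/s
t_res = M / Q_s = 12.39 / 0.0788889 = 157.056 s
Convert to metres: D = 0.1245 m, h = 0.00581 m
ΔT_a = T_lim − T_in = 281.0 − 246.3 = 34.7 K
Invert ΔT = ηγ̇²t_res/(ρcp) for γ̇: γ̇_max² = ΔT_a ρ cp / (η t_res) = 34.7·1207·1928 / (1430·157.056) = 359.544 s⁻²
Take the square root: γ̇_max = √(359.544) = 18.9617 s⁻¹
Solve γ̇ = πDN/h for N: N_max = γ̇_max·h/(π·D) = 18.9617 × 0.00581 / (π × 0.1245) = 0.281665 rev/s = 16.8999 rpm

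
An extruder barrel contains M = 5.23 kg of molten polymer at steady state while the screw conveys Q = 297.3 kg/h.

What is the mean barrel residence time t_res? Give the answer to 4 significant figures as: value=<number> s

value=63.33 s

Throughput in SI: Q_s = 297.3 kg/h ÷ 3600 s/h = 0.0825833 kg/s
Mean residence time: t_res = M/Q_s = 5.23 kg / 0.0825833 kg/s = 63.33 s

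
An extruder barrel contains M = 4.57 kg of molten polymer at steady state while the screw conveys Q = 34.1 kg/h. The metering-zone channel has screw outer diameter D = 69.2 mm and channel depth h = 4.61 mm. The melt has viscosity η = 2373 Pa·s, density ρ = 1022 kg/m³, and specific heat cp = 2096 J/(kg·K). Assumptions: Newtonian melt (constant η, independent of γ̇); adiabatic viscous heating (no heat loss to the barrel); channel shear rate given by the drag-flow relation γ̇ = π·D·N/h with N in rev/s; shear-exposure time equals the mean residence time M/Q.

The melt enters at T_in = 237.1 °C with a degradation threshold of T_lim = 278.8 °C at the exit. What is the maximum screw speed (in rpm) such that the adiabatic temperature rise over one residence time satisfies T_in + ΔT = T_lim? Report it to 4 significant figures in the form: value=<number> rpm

value=11.24 rpm

Convert throughput: Q = 34.1 kg/h = 34.1/3600 = 0.00947222 kg/s
Mean residence time: t_res = M/Q_s = 4.57 kg / 0.00947222 kg/s = 482.463 s
D = 69.2 mm = 0.0692 m;  h = 4.61 mm = 0.00461 m
ΔT_a = T_lim − T_in = 278.8 °C − 237.1 °C = 41.7 K
γ̇_max² = ΔT_a·ρ·cp/(η·t_res) = 41.7·1022·2096/(2373·482.463) = 78.0218 s⁻²
γ̇_max = √78.0218 = 8.833 s⁻¹
N_max = γ̇_max h / (πD) = 8.833·0.00461/(π·0.0692) = 0.187307 rev/s → ×60 = 11.2384 rpm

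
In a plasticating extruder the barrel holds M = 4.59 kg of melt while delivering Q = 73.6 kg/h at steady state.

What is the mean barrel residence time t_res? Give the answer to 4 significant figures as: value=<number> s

Q_s = Q / 3600 = 73.6 / 3600 = 0.0204444 kg/s
t_res = M / Q_s = 4.59 / 0.0204444 = 224.511 s

value=224.5 s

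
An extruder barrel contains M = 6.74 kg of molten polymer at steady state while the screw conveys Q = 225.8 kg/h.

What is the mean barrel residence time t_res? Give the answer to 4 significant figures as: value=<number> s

value=107.5 s

Q_s = Q / 3600 = 225.8 / 3600 = 0.0627222 kg/s
Mean residence time: t_res = M/Q_s = 6.74 kg / 0.0627222 kg/s = 107.458 s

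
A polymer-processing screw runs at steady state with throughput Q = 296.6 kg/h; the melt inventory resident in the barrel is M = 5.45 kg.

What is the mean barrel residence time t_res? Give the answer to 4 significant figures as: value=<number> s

Throughput in SI: Q_s = 296.6 kg/h ÷ 3600 s/h = 0.0823889 kg/s
t_res = M / Q_s = 5.45 ÷ 0.0823889 = 66.1497 s

value=66.15 s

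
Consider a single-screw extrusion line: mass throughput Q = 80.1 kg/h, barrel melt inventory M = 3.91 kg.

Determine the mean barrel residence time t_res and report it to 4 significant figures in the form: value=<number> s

value=175.7 s

Convert throughput: Q = 80.1 kg/h = 80.1/3600 = 0.02225 kg/s
Mean residence time: t_res = M/Q_s = 3.91 kg / 0.02225 kg/s = 175.73 s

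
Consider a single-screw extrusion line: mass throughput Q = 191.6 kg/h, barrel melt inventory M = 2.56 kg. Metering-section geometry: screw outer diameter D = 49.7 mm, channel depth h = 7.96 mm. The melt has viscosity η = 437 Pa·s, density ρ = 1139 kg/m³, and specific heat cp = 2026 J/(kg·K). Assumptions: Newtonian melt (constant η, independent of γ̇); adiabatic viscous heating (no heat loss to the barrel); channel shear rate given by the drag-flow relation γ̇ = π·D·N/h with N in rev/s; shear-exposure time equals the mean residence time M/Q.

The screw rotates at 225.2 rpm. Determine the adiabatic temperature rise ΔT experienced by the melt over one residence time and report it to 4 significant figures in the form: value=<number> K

Throughput in SI: Q_s = 191.6 kg/h ÷ 3600 s/h = 0.0532222 kg/s
t_res = M / Q_s = 2.56 / 0.0532222 = 48.1002 s
Geometry in metres: D = 49.7 mm → 0.0497 m, h = 7.96 mm → 0.00796 m; screw speed N = 225.2 rpm = 3.75333 rev/s
γ̇ = π·D·N / h = π · 0.0497 · 3.75333 / 0.00796 = 73.6225 s⁻¹
ΔT = η·γ̇²·t_res / (ρ·cp) = 437 · (73.6225)² · 48.1002 / (1139 · 2026) = 49.3726 K

value=49.37 K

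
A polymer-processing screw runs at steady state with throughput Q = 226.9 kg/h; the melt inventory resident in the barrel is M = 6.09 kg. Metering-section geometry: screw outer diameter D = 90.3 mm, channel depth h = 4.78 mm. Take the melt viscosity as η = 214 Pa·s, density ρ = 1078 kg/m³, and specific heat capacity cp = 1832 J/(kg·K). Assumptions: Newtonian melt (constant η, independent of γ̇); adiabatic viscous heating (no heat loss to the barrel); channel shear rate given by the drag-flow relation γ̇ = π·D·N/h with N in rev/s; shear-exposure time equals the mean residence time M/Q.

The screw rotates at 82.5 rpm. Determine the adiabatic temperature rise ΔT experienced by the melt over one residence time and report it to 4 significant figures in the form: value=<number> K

value=69.72 K

Convert throughput: Q = 226.9 kg/h = 226.9/3600 = 0.0630278 kg/s
Mean residence time: t_res = M/Q_s = 6.09 kg / 0.0630278 kg/s = 96.6241 s
Geometry in metres: D = 90.3 mm → 0.0903 m, h = 4.78 mm → 0.00478 m; screw speed N = 82.5 rpm = 1.375 rev/s
γ̇ = π·D·N / h = π · 0.0903 · 1.375 / 0.00478 = 81.6042 s⁻¹
Adiabatic rise: ΔT = η γ̇² t_res / (ρ cp) = 214·(81.6042)²·96.6241 / (1078·1832) = 69.7236 K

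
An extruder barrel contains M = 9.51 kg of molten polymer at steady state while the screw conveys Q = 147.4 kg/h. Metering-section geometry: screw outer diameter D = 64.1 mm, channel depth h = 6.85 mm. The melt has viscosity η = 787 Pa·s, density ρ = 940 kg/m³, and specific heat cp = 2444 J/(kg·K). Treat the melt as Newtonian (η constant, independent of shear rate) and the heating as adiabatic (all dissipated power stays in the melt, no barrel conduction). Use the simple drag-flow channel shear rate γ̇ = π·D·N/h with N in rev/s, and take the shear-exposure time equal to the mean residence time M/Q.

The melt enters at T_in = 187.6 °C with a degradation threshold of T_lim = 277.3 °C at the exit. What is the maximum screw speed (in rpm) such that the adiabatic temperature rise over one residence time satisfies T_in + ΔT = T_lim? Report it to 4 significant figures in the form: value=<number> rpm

Throughput in SI: Q_s = 147.4 kg/h ÷ 3600 s/h = 0.0409444 kg/s
t_res = M / Q_s = 9.51 / 0.0409444 = 232.266 s
D = 64.1 mm = 0.0641 m;  h = 6.85 mm = 0.00685 m
ΔT_a = T_lim − T_in = 277.3 °C − 187.6 °C = 89.7 K
Invert ΔT = ηγ̇²t_res/(ρcp) for γ̇: γ̇_max² = ΔT_a ρ cp / (η t_res) = 89.7·940·2444 / (787·232.266) = 1127.36 s⁻²
γ̇_max = sqrt(1127.36) = 33.5761 s⁻¹
N_max = γ̇_max·h / (π·D) = 33.5761 · 0.00685 / (π · 0.0641) = 1.14212 rev/s = 68.5274 rpm

value=68.53 rpm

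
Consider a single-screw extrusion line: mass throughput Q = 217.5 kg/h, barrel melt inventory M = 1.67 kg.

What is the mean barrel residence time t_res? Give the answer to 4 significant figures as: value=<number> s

Convert throughput: Q = 217.5 kg/h = 217.5/3600 = 0.0604167 kg/s
t_res = M / Q_s = 1.67 ÷ 0.0604167 = 27.6414 s

value=27.64 s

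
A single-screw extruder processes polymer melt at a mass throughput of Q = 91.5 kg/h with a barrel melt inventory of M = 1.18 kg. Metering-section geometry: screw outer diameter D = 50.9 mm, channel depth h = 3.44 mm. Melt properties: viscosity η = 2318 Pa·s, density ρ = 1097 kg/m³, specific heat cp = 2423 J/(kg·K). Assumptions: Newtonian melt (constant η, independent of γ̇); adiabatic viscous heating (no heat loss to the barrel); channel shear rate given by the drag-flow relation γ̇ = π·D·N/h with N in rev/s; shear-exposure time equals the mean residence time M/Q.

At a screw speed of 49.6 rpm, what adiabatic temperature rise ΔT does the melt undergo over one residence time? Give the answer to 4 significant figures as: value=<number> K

Q_s = Q / 3600 = 91.5 / 3600 = 0.0254167 kg/s
Mean residence time: t_res = M/Q_s = 1.18 kg / 0.0254167 kg/s = 46.4262 s
D = 50.9 mm = 0.0509 m;  h = 3.44 mm = 0.00344 m;  N = 49.6 rpm / 60 = 0.826667 rev/s
Shear rate: γ̇ = πDN/h = π·0.0509·0.826667/0.00344 = 38.4273 s⁻¹
ΔT = η·γ̇²·t_res / (ρ·cp) = 2318 · (38.4273)² · 46.4262 / (1097 · 2423) = 59.7855 K

value=59.79 K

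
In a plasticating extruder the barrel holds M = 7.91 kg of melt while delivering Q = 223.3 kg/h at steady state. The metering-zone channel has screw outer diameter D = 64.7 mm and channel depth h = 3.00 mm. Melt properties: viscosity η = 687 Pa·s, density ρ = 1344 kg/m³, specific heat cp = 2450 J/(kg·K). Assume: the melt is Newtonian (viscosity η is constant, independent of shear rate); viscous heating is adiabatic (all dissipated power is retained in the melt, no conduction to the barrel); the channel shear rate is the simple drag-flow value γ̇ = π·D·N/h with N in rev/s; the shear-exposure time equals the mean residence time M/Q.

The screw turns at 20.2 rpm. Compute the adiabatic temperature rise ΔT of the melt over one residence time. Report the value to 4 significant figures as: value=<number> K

Convert throughput: Q = 223.3 kg/h = 223.3/3600 = 0.0620278 kg/s
t_res = M / Q_s = 7.91 / 0.0620278 = 127.524 s
D = 64.7 mm = 0.0647 m;  h = 3.00 mm = 0.003 m;  N = 20.2 rpm / 60 = 0.336667 rev/s
γ̇ = π·D·N / h = π · 0.0647 · 0.336667 / 0.003 = 22.8104 s⁻¹
Adiabatic rise: ΔT = η γ̇² t_res / (ρ cp) = 687·(22.8104)²·127.524 / (1344·2450) = 13.8436 K

value=13.84 K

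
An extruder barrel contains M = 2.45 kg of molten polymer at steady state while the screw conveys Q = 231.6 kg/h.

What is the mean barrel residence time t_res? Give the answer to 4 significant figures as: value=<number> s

Q_s = Q / 3600 = 231.6 / 3600 = 0.0643333 kg/s
t_res = M / Q_s = 2.45 ÷ 0.0643333 = 38.0829 s

value=38.08 s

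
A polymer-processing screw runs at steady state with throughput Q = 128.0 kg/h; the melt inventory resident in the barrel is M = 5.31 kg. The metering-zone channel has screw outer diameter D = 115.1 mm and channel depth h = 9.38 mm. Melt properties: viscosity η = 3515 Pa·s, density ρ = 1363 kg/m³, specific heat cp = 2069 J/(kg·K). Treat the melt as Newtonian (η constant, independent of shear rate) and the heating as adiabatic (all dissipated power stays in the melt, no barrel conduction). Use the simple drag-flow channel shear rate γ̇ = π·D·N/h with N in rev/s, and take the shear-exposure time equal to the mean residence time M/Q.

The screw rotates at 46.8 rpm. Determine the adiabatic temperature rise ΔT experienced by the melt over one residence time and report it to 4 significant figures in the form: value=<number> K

value=168.3 K

Throughput in SI: Q_s = 128.0 kg/h ÷ 3600 s/h = 0.0355556 kg/s
Mean residence time: t_res = M/Q_s = 5.31 kg / 0.0355556 kg/s = 149.344 s
D = 115.1 mm = 0.1151 m;  h = 9.38 mm = 0.00938 m;  N = 46.8 rpm / 60 = 0.78 rev/s
γ̇ = π D N / h = (π)(0.1151)(0.78) / 0.00938 = 30.0689 s⁻¹
Adiabatic rise: ΔT = η γ̇² t_res / (ρ cp) = 3515·(30.0689)²·149.344 / (1363·2069) = 168.302 K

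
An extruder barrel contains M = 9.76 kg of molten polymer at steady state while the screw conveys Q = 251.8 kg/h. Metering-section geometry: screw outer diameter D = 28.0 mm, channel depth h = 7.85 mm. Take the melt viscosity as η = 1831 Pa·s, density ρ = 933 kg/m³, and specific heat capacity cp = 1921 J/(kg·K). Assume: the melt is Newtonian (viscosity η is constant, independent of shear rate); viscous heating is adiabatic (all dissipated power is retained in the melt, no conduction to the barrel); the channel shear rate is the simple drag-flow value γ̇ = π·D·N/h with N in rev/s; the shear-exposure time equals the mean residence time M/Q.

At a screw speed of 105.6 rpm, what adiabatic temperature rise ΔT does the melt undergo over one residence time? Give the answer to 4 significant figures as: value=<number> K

value=55.45 K

Convert throughput: Q = 251.8 kg/h = 251.8/3600 = 0.0699444 kg/s
Mean residence time: t_res = M/Q_s = 9.76 kg / 0.0699444 kg/s = 139.539 s
D = 28.0 mm = 0.028 m;  h = 7.85 mm = 0.00785 m;  N = 105.6 rpm / 60 = 1.76 rev/s
γ̇ = π D N / h = (π)(0.028)(1.76) / 0.00785 = 19.722 s⁻¹
ΔT = η·γ̇²·t_res/(ρ·cp) = [1831 × 19.722² × 139.539] / [933 × 1921] = 55.447 K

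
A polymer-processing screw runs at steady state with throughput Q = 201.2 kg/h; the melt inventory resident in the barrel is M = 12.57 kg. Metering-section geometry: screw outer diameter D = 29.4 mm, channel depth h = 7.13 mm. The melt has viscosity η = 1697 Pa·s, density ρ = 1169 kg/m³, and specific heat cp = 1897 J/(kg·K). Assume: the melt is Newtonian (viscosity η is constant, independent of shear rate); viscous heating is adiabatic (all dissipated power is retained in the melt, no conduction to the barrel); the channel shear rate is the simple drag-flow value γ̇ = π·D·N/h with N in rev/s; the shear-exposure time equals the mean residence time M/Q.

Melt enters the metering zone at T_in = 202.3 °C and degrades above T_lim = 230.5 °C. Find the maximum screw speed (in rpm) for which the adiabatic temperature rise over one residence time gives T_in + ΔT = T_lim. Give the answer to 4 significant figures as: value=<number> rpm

Convert throughput: Q = 201.2 kg/h = 201.2/3600 = 0.0558889 kg/s
Mean residence time: t_res = M/Q_s = 12.57 kg / 0.0558889 kg/s = 224.911 s
Geometry in SI: D = 29.4 mm → 0.0294 m, h = 7.13 mm → 0.00713 m
ΔT_a = T_lim − T_in = 230.5 − 202.3 = 28.2 K
γ̇_max² = ΔT_a·ρ·cp / (η·t_res) = [28.2 × 1169 × 1897] / [1697 × 224.911] = 163.847 s⁻²
γ̇_max = √163.847 = 12.8003 s⁻¹
N_max = γ̇_max h / (πD) = 12.8003·0.00713/(π·0.0294) = 0.988125 rev/s → ×60 = 59.2875 rpm

value=59.29 rpm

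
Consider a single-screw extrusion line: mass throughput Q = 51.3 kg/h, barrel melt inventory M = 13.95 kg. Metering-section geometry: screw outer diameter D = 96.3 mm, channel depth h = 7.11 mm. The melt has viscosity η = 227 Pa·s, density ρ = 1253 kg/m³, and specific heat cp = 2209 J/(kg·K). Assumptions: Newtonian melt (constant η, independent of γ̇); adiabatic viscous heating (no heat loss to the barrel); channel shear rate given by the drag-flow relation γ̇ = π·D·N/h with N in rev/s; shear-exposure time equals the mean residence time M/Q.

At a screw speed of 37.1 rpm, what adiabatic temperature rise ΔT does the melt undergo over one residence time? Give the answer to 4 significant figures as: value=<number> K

value=55.58 K

Q_s = Q / 3600 = 51.3 / 3600 = 0.01425 kg/s
Mean residence time: t_res = M/Q_s = 13.95 kg / 0.01425 kg/s = 978.947 s
Convert to SI: D = 0.0963 m, h = 0.00711 m, N = 37.1/60 = 0.618333 rev/s
Shear rate: γ̇ = πDN/h = π·0.0963·0.618333/0.00711 = 26.3105 s⁻¹
ΔT = η·γ̇²·t_res / (ρ·cp) = 227 · (26.3105)² · 978.947 / (1253 · 2209) = 55.5772 K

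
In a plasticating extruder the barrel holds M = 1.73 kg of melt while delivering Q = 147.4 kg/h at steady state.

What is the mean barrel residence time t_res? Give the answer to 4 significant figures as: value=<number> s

Q_s = Q / 3600 = 147.4 / 3600 = 0.0409444 kg/s
t_res = M / Q_s = 1.73 ÷ 0.0409444 = 42.2524 s

value=42.25 s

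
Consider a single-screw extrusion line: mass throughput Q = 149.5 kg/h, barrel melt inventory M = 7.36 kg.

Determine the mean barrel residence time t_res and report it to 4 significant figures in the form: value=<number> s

Convert throughput: Q = 149.5 kg/h = 149.5/3600 = 0.0415278 kg/s
Mean residence time: t_res = M/Q_s = 7.36 kg / 0.0415278 kg/s = 177.231 s

value=177.2 s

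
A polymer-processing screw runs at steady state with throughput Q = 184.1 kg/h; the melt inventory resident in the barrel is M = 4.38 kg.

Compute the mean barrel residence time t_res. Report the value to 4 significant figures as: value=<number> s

value=85.65 s

Throughput in SI: Q_s = 184.1 kg/h ÷ 3600 s/h = 0.0511389 kg/s
Mean residence time: t_res = M/Q_s = 4.38 kg / 0.0511389 kg/s = 85.6491 s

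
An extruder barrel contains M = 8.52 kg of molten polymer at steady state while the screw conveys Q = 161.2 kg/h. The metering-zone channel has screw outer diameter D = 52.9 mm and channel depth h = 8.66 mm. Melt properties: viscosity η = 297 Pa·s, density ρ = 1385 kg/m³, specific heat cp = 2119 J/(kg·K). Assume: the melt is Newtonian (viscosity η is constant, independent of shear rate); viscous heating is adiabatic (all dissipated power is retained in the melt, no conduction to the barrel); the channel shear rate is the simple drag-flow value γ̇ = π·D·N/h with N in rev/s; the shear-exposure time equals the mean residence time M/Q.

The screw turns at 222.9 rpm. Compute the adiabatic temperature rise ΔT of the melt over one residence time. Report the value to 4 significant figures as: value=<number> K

value=97.87 K

Throughput in SI: Q_s = 161.2 kg/h ÷ 3600 s/h = 0.0447778 kg/s
t_res = M / Q_s = 8.52 / 0.0447778 = 190.273 s
Geometry in metres: D = 52.9 mm → 0.0529 m, h = 8.66 mm → 0.00866 m; screw speed N = 222.9 rpm = 3.715 rev/s
Shear rate: γ̇ = πDN/h = π·0.0529·3.715/0.00866 = 71.2929 s⁻¹
Adiabatic rise: ΔT = η γ̇² t_res / (ρ cp) = 297·(71.2929)²·190.273 / (1385·2119) = 97.8691 K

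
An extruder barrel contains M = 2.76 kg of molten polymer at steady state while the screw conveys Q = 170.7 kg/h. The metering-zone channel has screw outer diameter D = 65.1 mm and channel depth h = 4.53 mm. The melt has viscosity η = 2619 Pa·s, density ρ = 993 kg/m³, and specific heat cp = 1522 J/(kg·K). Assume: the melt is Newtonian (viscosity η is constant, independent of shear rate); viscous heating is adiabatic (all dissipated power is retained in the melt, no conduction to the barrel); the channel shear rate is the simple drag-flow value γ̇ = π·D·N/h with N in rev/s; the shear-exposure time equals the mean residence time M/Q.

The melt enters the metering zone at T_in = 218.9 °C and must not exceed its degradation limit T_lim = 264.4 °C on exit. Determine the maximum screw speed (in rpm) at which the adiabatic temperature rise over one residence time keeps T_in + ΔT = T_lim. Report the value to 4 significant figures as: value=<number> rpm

value=28.23 rpm

Convert throughput: Q = 170.7 kg/h = 170.7/3600 = 0.0474167 kg/s
t_res = M / Q_s = 2.76 ÷ 0.0474167 = 58.2074 s
Convert to metres: D = 0.0651 m, h = 0.00453 m
Allowable rise: ΔT_a = T_lim − T_in = 264.4 − 218.9 = 45.5 K
γ̇_max² = ΔT_a·ρ·cp / (η·t_res) = [45.5 × 993 × 1522] / [2619 × 58.2074] = 451.088 s⁻²
γ̇_max = sqrt(451.088) = 21.2388 s⁻¹
N_max = γ̇_max·h / (π·D) = 21.2388 · 0.00453 / (π · 0.0651) = 0.470433 rev/s = 28.226 rpm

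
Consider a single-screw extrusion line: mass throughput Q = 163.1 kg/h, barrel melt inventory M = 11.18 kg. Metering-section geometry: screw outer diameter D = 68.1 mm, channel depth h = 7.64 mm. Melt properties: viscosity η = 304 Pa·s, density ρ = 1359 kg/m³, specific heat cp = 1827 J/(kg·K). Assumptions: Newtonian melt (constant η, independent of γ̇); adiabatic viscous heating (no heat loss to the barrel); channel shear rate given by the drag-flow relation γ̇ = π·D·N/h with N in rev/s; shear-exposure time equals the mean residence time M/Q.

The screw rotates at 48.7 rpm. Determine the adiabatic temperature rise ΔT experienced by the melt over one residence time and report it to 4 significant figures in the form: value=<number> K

value=15.61 K

Throughput in SI: Q_s = 163.1 kg/h ÷ 3600 s/h = 0.0453056 kg/s
Mean residence time: t_res = M/Q_s = 11.18 kg / 0.0453056 kg/s = 246.769 s
Convert to SI: D = 0.0681 m, h = 0.00764 m, N = 48.7/60 = 0.811667 rev/s
γ̇ = π·D·N / h = π · 0.0681 · 0.811667 / 0.00764 = 22.7291 s⁻¹
Adiabatic rise: ΔT = η γ̇² t_res / (ρ cp) = 304·(22.7291)²·246.769 / (1359·1827) = 15.6088 K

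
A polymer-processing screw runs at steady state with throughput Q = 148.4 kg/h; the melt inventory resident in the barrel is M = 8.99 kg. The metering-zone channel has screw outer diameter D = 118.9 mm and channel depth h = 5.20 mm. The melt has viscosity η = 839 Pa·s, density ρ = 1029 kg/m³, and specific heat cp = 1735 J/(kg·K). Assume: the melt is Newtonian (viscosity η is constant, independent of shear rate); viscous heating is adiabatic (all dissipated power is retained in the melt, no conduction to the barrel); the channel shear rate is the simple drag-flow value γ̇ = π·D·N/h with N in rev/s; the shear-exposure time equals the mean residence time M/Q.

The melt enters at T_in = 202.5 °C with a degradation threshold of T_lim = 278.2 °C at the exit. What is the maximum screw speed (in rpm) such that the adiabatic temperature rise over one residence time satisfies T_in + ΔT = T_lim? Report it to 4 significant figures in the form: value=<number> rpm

value=22.70 rpm

Throughput in SI: Q_s = 148.4 kg/h ÷ 3600 s/h = 0.0412222 kg/s
t_res = M / Q_s = 8.99 / 0.0412222 = 218.086 s
Convert to metres: D = 0.1189 m, h = 0.0052 m
ΔT_a = T_lim − T_in = 278.2 °C − 202.5 °C = 75.7 K
Invert ΔT = ηγ̇²t_res/(ρcp) for γ̇: γ̇_max² = ΔT_a ρ cp / (η t_res) = 75.7·1029·1735 / (839·218.086) = 738.619 s⁻²
γ̇_max = sqrt(738.619) = 27.1775 s⁻¹
N_max = γ̇_max·h / (π·D) = 27.1775 · 0.0052 / (π · 0.1189) = 0.37834 rev/s = 22.7004 rpm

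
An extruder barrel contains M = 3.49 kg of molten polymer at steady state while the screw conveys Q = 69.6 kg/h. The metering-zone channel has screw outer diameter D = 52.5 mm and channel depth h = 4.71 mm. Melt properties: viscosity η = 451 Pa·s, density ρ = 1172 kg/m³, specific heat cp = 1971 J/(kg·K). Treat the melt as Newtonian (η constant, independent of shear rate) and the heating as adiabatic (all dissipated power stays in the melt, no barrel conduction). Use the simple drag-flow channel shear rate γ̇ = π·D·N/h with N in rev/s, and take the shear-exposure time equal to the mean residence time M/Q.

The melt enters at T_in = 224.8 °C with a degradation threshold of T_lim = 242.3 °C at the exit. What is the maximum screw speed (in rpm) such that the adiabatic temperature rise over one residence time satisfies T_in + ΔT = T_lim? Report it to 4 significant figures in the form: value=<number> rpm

Throughput in SI: Q_s = 69.6 kg/h ÷ 3600 s/h = 0.0193333 kg/s
t_res = M / Q_s = 3.49 ÷ 0.0193333 = 180.517 s
D = 52.5 mm = 0.0525 m;  h = 4.71 mm = 0.00471 m
ΔT_a = T_lim − T_in = 242.3 °C − 224.8 °C = 17.5 K
Invert ΔT = ηγ̇²t_res/(ρcp) for γ̇: γ̇_max² = ΔT_a ρ cp / (η t_res) = 17.5·1172·1971 / (451·180.517) = 496.543 s⁻²
γ̇_max = √496.543 = 22.2832 s⁻¹
N_max = γ̇_max·h / (π·D) = 22.2832 · 0.00471 / (π · 0.0525) = 0.636342 rev/s = 38.1805 rpm

value=38.18 rpm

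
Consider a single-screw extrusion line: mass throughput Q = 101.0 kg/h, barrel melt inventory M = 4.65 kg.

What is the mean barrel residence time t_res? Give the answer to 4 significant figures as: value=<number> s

value=165.7 s

Convert throughput: Q = 101.0 kg/h = 101.0/3600 = 0.0280556 kg/s
Mean residence time: t_res = M/Q_s = 4.65 kg / 0.0280556 kg/s = 165.743 s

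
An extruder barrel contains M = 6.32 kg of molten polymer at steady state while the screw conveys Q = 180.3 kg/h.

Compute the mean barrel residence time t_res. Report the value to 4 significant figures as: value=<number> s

value=126.2 s

Convert throughput: Q = 180.3 kg/h = 180.3/3600 = 0.0500833 kg/s
t_res = M / Q_s = 6.32 / 0.0500833 = 126.19 s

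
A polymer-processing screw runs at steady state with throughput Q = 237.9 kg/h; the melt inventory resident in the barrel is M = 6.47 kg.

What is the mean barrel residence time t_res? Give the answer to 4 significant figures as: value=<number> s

Q_s = Q / 3600 = 237.9 / 3600 = 0.0660833 kg/s
t_res = M / Q_s = 6.47 ÷ 0.0660833 = 97.9067 s

value=97.91 s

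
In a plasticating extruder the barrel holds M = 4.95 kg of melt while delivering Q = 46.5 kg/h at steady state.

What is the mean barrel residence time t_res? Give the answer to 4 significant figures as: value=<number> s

value=383.2 s

Convert throughput: Q = 46.5 kg/h = 46.5/3600 = 0.0129167 kg/s
t_res = M / Q_s = 4.95 / 0.0129167 = 383.226 s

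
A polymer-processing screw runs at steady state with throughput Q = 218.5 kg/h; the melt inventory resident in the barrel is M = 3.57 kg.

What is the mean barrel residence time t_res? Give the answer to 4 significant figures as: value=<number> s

Convert throughput: Q = 218.5 kg/h = 218.5/3600 = 0.0606944 kg/s
t_res = M / Q_s = 3.57 / 0.0606944 = 58.8192 s

value=58.82 s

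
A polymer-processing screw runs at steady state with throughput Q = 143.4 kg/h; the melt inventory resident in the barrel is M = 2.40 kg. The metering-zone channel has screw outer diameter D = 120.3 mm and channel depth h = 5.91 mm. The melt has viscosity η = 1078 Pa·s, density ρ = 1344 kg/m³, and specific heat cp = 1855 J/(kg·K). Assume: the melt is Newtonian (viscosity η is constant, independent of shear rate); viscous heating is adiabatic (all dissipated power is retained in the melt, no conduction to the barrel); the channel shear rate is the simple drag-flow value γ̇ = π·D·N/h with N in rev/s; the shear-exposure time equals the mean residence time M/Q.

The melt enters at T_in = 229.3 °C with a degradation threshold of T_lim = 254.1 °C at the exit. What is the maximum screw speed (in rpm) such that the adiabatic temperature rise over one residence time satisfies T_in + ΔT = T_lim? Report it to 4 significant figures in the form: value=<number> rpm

value=28.95 rpm

Throughput in SI: Q_s = 143.4 kg/h ÷ 3600 s/h = 0.0398333 kg/s
t_res = M / Q_s = 2.40 ÷ 0.0398333 = 60.251 s
D = 120.3 mm = 0.1203 m;  h = 5.91 mm = 0.00591 m
ΔT_a = T_lim − T_in = 254.1 − 229.3 = 24.8 K
Invert ΔT = ηγ̇²t_res/(ρcp) for γ̇: γ̇_max² = ΔT_a ρ cp / (η t_res) = 24.8·1344·1855 / (1078·60.251) = 951.944 s⁻²
γ̇_max = √951.944 = 30.8536 s⁻¹
N_max = γ̇_max·h / (π·D) = 30.8536 · 0.00591 / (π · 0.1203) = 0.482478 rev/s = 28.9487 rpm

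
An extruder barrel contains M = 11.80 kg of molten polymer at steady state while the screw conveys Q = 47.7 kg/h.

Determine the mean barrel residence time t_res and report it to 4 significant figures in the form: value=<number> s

Throughput in SI: Q_s = 47.7 kg/h ÷ 3600 s/h = 0.01325 kg/s
Mean residence time: t_res = M/Q_s = 11.80 kg / 0.01325 kg/s = 890.566 s

value=890.6 s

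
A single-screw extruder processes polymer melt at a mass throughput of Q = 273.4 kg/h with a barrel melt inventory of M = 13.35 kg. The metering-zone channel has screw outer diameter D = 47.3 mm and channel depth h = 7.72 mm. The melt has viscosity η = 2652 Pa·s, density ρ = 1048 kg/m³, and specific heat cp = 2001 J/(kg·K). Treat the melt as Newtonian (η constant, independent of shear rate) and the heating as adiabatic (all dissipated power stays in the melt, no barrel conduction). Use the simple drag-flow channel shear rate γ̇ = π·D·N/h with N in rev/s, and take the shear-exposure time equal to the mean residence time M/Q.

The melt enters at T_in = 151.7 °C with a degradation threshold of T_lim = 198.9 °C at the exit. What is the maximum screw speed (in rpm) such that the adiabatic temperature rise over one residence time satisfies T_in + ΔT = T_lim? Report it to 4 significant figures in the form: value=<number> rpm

Convert throughput: Q = 273.4 kg/h = 273.4/3600 = 0.0759444 kg/s
Mean residence time: t_res = M/Q_s = 13.35 kg / 0.0759444 kg/s = 175.786 s
Geometry in SI: D = 47.3 mm → 0.0473 m, h = 7.72 mm → 0.00772 m
ΔT_a = T_lim − T_in = 198.9 − 151.7 = 47.2 K
γ̇_max² = ΔT_a·ρ·cp / (η·t_res) = [47.2 × 1048 × 2001] / [2652 × 175.786] = 212.32 s⁻²
γ̇_max = sqrt(212.32) = 14.5712 s⁻¹
N_max = γ̇_max h / (πD) = 14.5712·0.00772/(π·0.0473) = 0.757011 rev/s → ×60 = 45.4206 rpm

value=45.42 rpm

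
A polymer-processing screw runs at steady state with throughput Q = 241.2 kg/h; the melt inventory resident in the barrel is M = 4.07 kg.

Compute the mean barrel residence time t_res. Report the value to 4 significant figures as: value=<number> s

Q_s = Q / 3600 = 241.2 / 3600 = 0.067 kg/s
t_res = M / Q_s = 4.07 / 0.067 = 60.7463 s

value=60.75 s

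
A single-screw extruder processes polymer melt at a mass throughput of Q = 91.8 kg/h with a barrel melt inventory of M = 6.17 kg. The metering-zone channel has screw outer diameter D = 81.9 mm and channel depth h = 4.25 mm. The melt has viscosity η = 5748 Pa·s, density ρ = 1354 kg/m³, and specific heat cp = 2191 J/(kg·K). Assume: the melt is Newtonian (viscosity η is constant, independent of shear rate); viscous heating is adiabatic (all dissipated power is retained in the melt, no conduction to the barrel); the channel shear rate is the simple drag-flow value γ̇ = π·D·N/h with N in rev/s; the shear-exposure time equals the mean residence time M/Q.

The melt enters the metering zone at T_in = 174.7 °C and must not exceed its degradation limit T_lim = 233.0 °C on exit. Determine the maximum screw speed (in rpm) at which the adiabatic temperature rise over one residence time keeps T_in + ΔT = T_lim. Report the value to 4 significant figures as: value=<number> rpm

Convert throughput: Q = 91.8 kg/h = 91.8/3600 = 0.0255 kg/s
t_res = M / Q_s = 6.17 / 0.0255 = 241.961 s
Geometry in SI: D = 81.9 mm → 0.0819 m, h = 4.25 mm → 0.00425 m
Allowable rise: ΔT_a = T_lim − T_in = 233.0 − 174.7 = 58.3 K
γ̇_max² = ΔT_a·ρ·cp / (η·t_res) = [58.3 × 1354 × 2191] / [5748 × 241.961] = 124.356 s⁻²
γ̇_max = √124.356 = 11.1515 s⁻¹
N_max = γ̇_max h / (πD) = 11.1515·0.00425/(π·0.0819) = 0.1842 rev/s → ×60 = 11.052 rpm

value=11.05 rpm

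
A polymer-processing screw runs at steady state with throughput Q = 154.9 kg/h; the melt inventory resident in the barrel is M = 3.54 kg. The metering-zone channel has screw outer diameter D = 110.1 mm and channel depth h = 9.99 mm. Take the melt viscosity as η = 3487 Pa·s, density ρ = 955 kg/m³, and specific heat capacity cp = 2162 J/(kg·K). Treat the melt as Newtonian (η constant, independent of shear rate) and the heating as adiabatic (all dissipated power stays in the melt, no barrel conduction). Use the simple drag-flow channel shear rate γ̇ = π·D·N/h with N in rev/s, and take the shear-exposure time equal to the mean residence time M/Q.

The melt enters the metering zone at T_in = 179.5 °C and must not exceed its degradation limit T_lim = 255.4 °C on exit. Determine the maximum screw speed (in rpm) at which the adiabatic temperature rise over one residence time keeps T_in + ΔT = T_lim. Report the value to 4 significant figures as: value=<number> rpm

value=40.50 rpm

Throughput in SI: Q_s = 154.9 kg/h ÷ 3600 s/h = 0.0430278 kg/s
Mean residence time: t_res = M/Q_s = 3.54 kg / 0.0430278 kg/s = 82.2724 s
D = 110.1 mm = 0.1101 m;  h = 9.99 mm = 0.00999 m
ΔT_a = T_lim − T_in = 255.4 − 179.5 = 75.9 K
Invert ΔT = ηγ̇²t_res/(ρcp) for γ̇: γ̇_max² = ΔT_a ρ cp / (η t_res) = 75.9·955·2162 / (3487·82.2724) = 546.254 s⁻²
Take the square root: γ̇_max = √(546.254) = 23.3721 s⁻¹
N_max = γ̇_max h / (πD) = 23.3721·0.00999/(π·0.1101) = 0.675034 rev/s → ×60 = 40.502 rpm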